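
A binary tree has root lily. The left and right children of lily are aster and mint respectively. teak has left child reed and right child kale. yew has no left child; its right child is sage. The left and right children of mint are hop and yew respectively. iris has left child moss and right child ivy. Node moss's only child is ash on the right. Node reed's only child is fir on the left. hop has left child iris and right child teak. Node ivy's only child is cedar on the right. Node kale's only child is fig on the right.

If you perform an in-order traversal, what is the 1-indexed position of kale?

12

In-order visits the left subtree, then the node, then the right subtree.
At lily: go left to aster.
  aster is a leaf — visit aster.
Visit lily.
At lily: go right to mint.
  At mint: go left to hop.
    At hop: go left to iris.
      At iris: go left to moss.
        At moss: no left child.
        Visit moss.
        At moss: go right to ash.
          ash is a leaf — visit ash.
      Visit iris.
      At iris: go right to ivy.
        At ivy: no left child.
        Visit ivy.
        At ivy: go right to cedar.
          cedar is a leaf — visit cedar.
    Visit hop.
    At hop: go right to teak.
      At teak: go left to reed.
        At reed: go left to fir.
          fir is a leaf — visit fir.
        Visit reed.
        At reed: no right child.
      Visit teak.
      At teak: go right to kale.
        At kale: no left child.
        Visit kale.
        At kale: go right to fig.
          fig is a leaf — visit fig.
  Visit mint.
  At mint: go right to yew.
    At yew: no left child.
    Visit yew.
    At yew: go right to sage.
      sage is a leaf — visit sage.
Full in-order sequence: aster, lily, moss, ash, iris, ivy, cedar, hop, fir, reed, teak, kale, fig, mint, yew, sage.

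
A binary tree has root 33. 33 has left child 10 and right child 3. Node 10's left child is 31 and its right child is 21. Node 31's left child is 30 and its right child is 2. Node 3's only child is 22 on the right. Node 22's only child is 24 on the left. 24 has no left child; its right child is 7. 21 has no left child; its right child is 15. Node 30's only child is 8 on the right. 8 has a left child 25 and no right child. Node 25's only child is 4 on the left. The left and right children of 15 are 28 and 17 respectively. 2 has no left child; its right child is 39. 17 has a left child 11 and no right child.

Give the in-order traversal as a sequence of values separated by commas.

In-order visits the left subtree, then the node, then the right subtree.
At 33: go left to 10.
  At 10: go left to 31.
    At 31: go left to 30.
      At 30: no left child.
      Visit 30.
      At 30: go right to 8.
        At 8: go left to 25.
          At 25: go left to 4.
            4 is a leaf — visit 4.
          Visit 25.
          At 25: no right child.
        Visit 8.
        At 8: no right child.
    Visit 31.
    At 31: go right to 2.
      At 2: no left child.
      Visit 2.
      At 2: go right to 39.
        39 is a leaf — visit 39.
  Visit 10.
  At 10: go right to 21.
    At 21: no left child.
    Visit 21.
    At 21: go right to 15.
      At 15: go left to 28.
        28 is a leaf — visit 28.
      Visit 15.
      At 15: go right to 17.
        At 17: go left to 11.
          11 is a leaf — visit 11.
        Visit 17.
        At 17: no right child.
Visit 33.
At 33: go right to 3.
  At 3: no left child.
  Visit 3.
  At 3: go right to 22.
    At 22: go left to 24.
      At 24: no left child.
      Visit 24.
      At 24: go right to 7.
        7 is a leaf — visit 7.
    Visit 22.
    At 22: no right child.

30, 4, 25, 8, 31, 2, 39, 10, 21, 28, 15, 11, 17, 33, 3, 24, 7, 22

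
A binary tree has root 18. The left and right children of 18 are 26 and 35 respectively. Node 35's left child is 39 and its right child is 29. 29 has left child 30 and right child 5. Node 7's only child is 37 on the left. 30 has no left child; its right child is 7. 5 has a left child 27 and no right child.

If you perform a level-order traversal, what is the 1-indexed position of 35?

Level-order visits nodes level by level from the root, left to right within each level.
Level 0: 18
Level 1: 26, 35
Level 2: 39, 29
Level 3: 30, 5
Level 4: 7, 27
Level 5: 37
Full level-order sequence: 18, 26, 35, 39, 29, 30, 5, 7, 27, 37.

3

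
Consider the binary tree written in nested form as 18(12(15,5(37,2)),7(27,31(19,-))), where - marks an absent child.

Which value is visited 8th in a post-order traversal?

31

Post-order visits the left subtree, then the right subtree, then the node.
At 18: go left to 12.
  At 12: go left to 15.
    15 is a leaf — visit 15.
  At 12: go right to 5.
    At 5: go left to 37.
      37 is a leaf — visit 37.
    At 5: go right to 2.
      2 is a leaf — visit 2.
    Visit 5.
  Visit 12.
At 18: go right to 7.
  At 7: go left to 27.
    27 is a leaf — visit 27.
  At 7: go right to 31.
    At 31: go left to 19.
      19 is a leaf — visit 19.
    At 31: no right child.
    Visit 31.
  Visit 7.
Visit 18.
Full post-order sequence: 15, 37, 2, 5, 12, 27, 19, 31, 7, 18.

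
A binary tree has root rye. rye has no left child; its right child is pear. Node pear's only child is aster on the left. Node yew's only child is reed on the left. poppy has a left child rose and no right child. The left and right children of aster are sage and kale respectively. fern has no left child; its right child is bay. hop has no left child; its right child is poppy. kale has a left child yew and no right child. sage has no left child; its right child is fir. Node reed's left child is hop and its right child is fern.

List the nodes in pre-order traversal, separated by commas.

rye, pear, aster, sage, fir, kale, yew, reed, hop, poppy, rose, fern, bay

Pre-order visits the node, then its left subtree, then its right subtree.
Visit rye.
At rye: no left child.
At rye: go right to pear.
  Visit pear.
  At pear: go left to aster.
    Visit aster.
    At aster: go left to sage.
      Visit sage.
      At sage: no left child.
      At sage: go right to fir.
        fir is a leaf — visit fir.
    At aster: go right to kale.
      Visit kale.
      At kale: go left to yew.
        Visit yew.
        At yew: go left to reed.
          Visit reed.
          At reed: go left to hop.
            Visit hop.
            At hop: no left child.
            At hop: go right to poppy.
              Visit poppy.
              At poppy: go left to rose.
                rose is a leaf — visit rose.
              At poppy: no right child.
          At reed: go right to fern.
            Visit fern.
            At fern: no left child.
            At fern: go right to bay.
              bay is a leaf — visit bay.
        At yew: no right child.
      At kale: no right child.
  At pear: no right child.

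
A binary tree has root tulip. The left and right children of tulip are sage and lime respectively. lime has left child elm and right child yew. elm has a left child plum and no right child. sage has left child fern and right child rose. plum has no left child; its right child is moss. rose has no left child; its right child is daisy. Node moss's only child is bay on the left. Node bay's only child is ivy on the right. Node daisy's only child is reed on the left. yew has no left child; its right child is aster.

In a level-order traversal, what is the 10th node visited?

aster

Level-order visits nodes level by level from the root, left to right within each level.
Level 0: tulip
Level 1: sage, lime
Level 2: fern, rose, elm, yew
Level 3: daisy, plum, aster
Level 4: reed, moss
Level 5: bay
Level 6: ivy
Full level-order sequence: tulip, sage, lime, fern, rose, elm, yew, daisy, plum, aster, reed, moss, bay, ivy.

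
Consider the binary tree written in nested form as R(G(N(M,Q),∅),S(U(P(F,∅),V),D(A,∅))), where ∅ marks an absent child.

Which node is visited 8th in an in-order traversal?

U

In-order visits the left subtree, then the node, then the right subtree.
At R: go left to G.
  At G: go left to N.
    At N: go left to M.
      M is a leaf — visit M.
    Visit N.
    At N: go right to Q.
      Q is a leaf — visit Q.
  Visit G.
  At G: no right child.
Visit R.
At R: go right to S.
  At S: go left to U.
    At U: go left to P.
      At P: go left to F.
        F is a leaf — visit F.
      Visit P.
      At P: no right child.
    Visit U.
    At U: go right to V.
      V is a leaf — visit V.
  Visit S.
  At S: go right to D.
    At D: go left to A.
      A is a leaf — visit A.
    Visit D.
    At D: no right child.
Full in-order sequence: M, N, Q, G, R, F, P, U, V, S, A, D.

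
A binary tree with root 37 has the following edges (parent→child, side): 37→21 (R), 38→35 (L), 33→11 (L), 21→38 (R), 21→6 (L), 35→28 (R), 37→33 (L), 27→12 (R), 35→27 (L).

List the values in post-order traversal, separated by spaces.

11 33 6 12 27 28 35 38 21 37

Post-order visits the left subtree, then the right subtree, then the node.
At 37: go left to 33.
  At 33: go left to 11.
    11 is a leaf — visit 11.
  At 33: no right child.
  Visit 33.
At 37: go right to 21.
  At 21: go left to 6.
    6 is a leaf — visit 6.
  At 21: go right to 38.
    At 38: go left to 35.
      At 35: go left to 27.
        At 27: no left child.
        At 27: go right to 12.
          12 is a leaf — visit 12.
        Visit 27.
      At 35: go right to 28.
        28 is a leaf — visit 28.
      Visit 35.
    At 38: no right child.
    Visit 38.
  Visit 21.
Visit 37.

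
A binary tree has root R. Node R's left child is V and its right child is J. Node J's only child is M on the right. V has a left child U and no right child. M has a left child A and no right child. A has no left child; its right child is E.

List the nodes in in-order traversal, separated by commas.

In-order visits the left subtree, then the node, then the right subtree.
At R: go left to V.
  At V: go left to U.
    U is a leaf — visit U.
  Visit V.
  At V: no right child.
Visit R.
At R: go right to J.
  At J: no left child.
  Visit J.
  At J: go right to M.
    At M: go left to A.
      At A: no left child.
      Visit A.
      At A: go right to E.
        E is a leaf — visit E.
    Visit M.
    At M: no right child.

U, V, R, J, A, E, M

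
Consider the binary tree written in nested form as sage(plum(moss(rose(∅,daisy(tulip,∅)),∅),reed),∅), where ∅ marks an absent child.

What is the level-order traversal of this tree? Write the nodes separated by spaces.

Level-order visits nodes level by level from the root, left to right within each level.
Level 0: sage
Level 1: plum
Level 2: moss, reed
Level 3: rose
Level 4: daisy
Level 5: tulip

sage plum moss reed rose daisy tulip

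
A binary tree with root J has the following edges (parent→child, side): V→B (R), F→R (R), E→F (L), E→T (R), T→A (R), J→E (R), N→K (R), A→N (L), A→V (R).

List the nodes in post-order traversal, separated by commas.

Post-order visits the left subtree, then the right subtree, then the node.
At J: no left child.
At J: go right to E.
  At E: go left to F.
    At F: no left child.
    At F: go right to R.
      R is a leaf — visit R.
    Visit F.
  At E: go right to T.
    At T: no left child.
    At T: go right to A.
      At A: go left to N.
        At N: no left child.
        At N: go right to K.
          K is a leaf — visit K.
        Visit N.
      At A: go right to V.
        At V: no left child.
        At V: go right to B.
          B is a leaf — visit B.
        Visit V.
      Visit A.
    Visit T.
  Visit E.
Visit J.

R, F, K, N, B, V, A, T, E, J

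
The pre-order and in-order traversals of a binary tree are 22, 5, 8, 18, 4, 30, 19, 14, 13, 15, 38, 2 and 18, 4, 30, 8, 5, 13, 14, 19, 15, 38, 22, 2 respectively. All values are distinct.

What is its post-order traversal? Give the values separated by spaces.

The first element of pre-order is the root; it splits in-order into left and right subtrees.
Root 22: left subtree has 10 nodes {18, 4, 30, 8, 5, 13, 14, 19, 15, 38}, right has 1 {2}.
  Root 5: left subtree has 4 nodes {18, 4, 30, 8}, right has 5 {13, 14, 19, 15, 38}.
    Root 8: left subtree has 3 nodes {18, 4, 30}, right has 0 { }.
      Root 18: left subtree has 0 nodes { }, right has 2 {4, 30}.
        Root 4: left subtree has 0 nodes { }, right has 1 {30}.
    Root 19: left subtree has 2 nodes {13, 14}, right has 2 {15, 38}.
      Root 14: left subtree has 1 node {13}, right has 0 { }.
      Root 15: left subtree has 0 nodes { }, right has 1 {38}.

30 4 18 8 13 14 38 15 19 5 2 22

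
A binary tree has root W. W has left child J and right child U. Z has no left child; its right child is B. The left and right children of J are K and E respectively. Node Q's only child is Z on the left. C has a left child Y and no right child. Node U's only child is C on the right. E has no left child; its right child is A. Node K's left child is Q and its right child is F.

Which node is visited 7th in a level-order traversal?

Q

Level-order visits nodes level by level from the root, left to right within each level.
Level 0: W
Level 1: J, U
Level 2: K, E, C
Level 3: Q, F, A, Y
Level 4: Z
Level 5: B
Full level-order sequence: W, J, U, K, E, C, Q, F, A, Y, Z, B.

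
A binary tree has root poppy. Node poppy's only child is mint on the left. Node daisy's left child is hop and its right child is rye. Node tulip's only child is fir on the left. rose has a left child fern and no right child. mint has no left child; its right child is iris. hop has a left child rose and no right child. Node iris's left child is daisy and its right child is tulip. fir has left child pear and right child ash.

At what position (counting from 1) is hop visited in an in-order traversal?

In-order visits the left subtree, then the node, then the right subtree.
At poppy: go left to mint.
  At mint: no left child.
  Visit mint.
  At mint: go right to iris.
    At iris: go left to daisy.
      At daisy: go left to hop.
        At hop: go left to rose.
          At rose: go left to fern.
            fern is a leaf — visit fern.
          Visit rose.
          At rose: no right child.
        Visit hop.
        At hop: no right child.
      Visit daisy.
      At daisy: go right to rye.
        rye is a leaf — visit rye.
    Visit iris.
    At iris: go right to tulip.
      At tulip: go left to fir.
        At fir: go left to pear.
          pear is a leaf — visit pear.
        Visit fir.
        At fir: go right to ash.
          ash is a leaf — visit ash.
      Visit tulip.
      At tulip: no right child.
Visit poppy.
At poppy: no right child.
Full in-order sequence: mint, fern, rose, hop, daisy, rye, iris, pear, fir, ash, tulip, poppy.

4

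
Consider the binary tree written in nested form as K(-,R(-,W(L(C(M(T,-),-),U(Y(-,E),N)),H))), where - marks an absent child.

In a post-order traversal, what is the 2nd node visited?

Post-order visits the left subtree, then the right subtree, then the node.
At K: no left child.
At K: go right to R.
  At R: no left child.
  At R: go right to W.
    At W: go left to L.
      At L: go left to C.
        At C: go left to M.
          At M: go left to T.
            T is a leaf — visit T.
          At M: no right child.
          Visit M.
        At C: no right child.
        Visit C.
      At L: go right to U.
        At U: go left to Y.
          At Y: no left child.
          At Y: go right to E.
            E is a leaf — visit E.
          Visit Y.
        At U: go right to N.
          N is a leaf — visit N.
        Visit U.
      Visit L.
    At W: go right to H.
      H is a leaf — visit H.
    Visit W.
  Visit R.
Visit K.
Full post-order sequence: T, M, C, E, Y, N, U, L, H, W, R, K.

M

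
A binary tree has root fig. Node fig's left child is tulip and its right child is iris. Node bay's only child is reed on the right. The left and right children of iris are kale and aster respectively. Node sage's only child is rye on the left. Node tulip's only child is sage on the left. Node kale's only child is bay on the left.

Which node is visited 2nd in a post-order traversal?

sage

Post-order visits the left subtree, then the right subtree, then the node.
At fig: go left to tulip.
  At tulip: go left to sage.
    At sage: go left to rye.
      rye is a leaf — visit rye.
    At sage: no right child.
    Visit sage.
  At tulip: no right child.
  Visit tulip.
At fig: go right to iris.
  At iris: go left to kale.
    At kale: go left to bay.
      At bay: no left child.
      At bay: go right to reed.
        reed is a leaf — visit reed.
      Visit bay.
    At kale: no right child.
    Visit kale.
  At iris: go right to aster.
    aster is a leaf — visit aster.
  Visit iris.
Visit fig.
Full post-order sequence: rye, sage, tulip, reed, bay, kale, aster, iris, fig.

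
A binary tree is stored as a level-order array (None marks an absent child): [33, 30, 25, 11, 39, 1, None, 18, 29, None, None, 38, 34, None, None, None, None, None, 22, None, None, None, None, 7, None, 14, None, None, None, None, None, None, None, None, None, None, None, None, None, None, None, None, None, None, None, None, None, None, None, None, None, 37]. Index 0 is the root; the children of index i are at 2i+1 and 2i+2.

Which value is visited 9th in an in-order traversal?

In-order visits the left subtree, then the node, then the right subtree.
At 33: go left to 30.
  At 30: go left to 11.
    At 11: go left to 18.
      18 is a leaf — visit 18.
    Visit 11.
    At 11: go right to 29.
      At 29: no left child.
      Visit 29.
      At 29: go right to 22.
        22 is a leaf — visit 22.
  Visit 30.
  At 30: go right to 39.
    39 is a leaf — visit 39.
Visit 33.
At 33: go right to 25.
  At 25: go left to 1.
    At 1: go left to 38.
      At 38: go left to 7.
        7 is a leaf — visit 7.
      Visit 38.
      At 38: no right child.
    Visit 1.
    At 1: go right to 34.
      At 34: go left to 14.
        At 14: go left to 37.
          37 is a leaf — visit 37.
        Visit 14.
        At 14: no right child.
      Visit 34.
      At 34: no right child.
  Visit 25.
  At 25: no right child.
Full in-order sequence: 18, 11, 29, 22, 30, 39, 33, 7, 38, 1, 37, 14, 34, 25.

38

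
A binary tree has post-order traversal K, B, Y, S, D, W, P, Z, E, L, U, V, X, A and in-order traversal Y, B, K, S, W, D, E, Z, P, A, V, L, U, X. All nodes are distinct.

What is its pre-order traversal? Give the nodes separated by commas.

The last element of post-order is the root; it splits in-order into left and right subtrees.
Root A: left subtree has 9 nodes {Y, B, K, S, W, D, E, Z, P}, right has 4 {V, L, U, X}.
  Root E: left subtree has 6 nodes {Y, B, K, S, W, D}, right has 2 {Z, P}.
    Root W: left subtree has 4 nodes {Y, B, K, S}, right has 1 {D}.
      Root S: left subtree has 3 nodes {Y, B, K}, right has 0 { }.
        Root Y: left subtree has 0 nodes { }, right has 2 {B, K}.
          Root B: left subtree has 0 nodes { }, right has 1 {K}.
    Root Z: left subtree has 0 nodes { }, right has 1 {P}.
  Root X: left subtree has 3 nodes {V, L, U}, right has 0 { }.
    Root V: left subtree has 0 nodes { }, right has 2 {L, U}.
      Root U: left subtree has 1 node {L}, right has 0 { }.

A, E, W, S, Y, B, K, D, Z, P, X, V, U, L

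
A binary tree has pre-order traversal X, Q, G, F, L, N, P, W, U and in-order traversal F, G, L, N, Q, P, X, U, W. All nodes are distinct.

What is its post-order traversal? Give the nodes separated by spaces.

The first element of pre-order is the root; it splits in-order into left and right subtrees.
Root X: left subtree has 6 nodes {F, G, L, N, Q, P}, right has 2 {U, W}.
  Root Q: left subtree has 4 nodes {F, G, L, N}, right has 1 {P}.
    Root G: left subtree has 1 node {F}, right has 2 {L, N}.
      Root L: left subtree has 0 nodes { }, right has 1 {N}.
  Root W: left subtree has 1 node {U}, right has 0 { }.

F N L G P Q U W X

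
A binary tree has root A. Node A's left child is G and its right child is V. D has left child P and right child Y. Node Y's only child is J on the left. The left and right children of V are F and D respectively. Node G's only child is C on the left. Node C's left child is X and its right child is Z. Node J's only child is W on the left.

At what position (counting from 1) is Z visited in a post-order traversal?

Post-order visits the left subtree, then the right subtree, then the node.
At A: go left to G.
  At G: go left to C.
    At C: go left to X.
      X is a leaf — visit X.
    At C: go right to Z.
      Z is a leaf — visit Z.
    Visit C.
  At G: no right child.
  Visit G.
At A: go right to V.
  At V: go left to F.
    F is a leaf — visit F.
  At V: go right to D.
    At D: go left to P.
      P is a leaf — visit P.
    At D: go right to Y.
      At Y: go left to J.
        At J: go left to W.
          W is a leaf — visit W.
        At J: no right child.
        Visit J.
      At Y: no right child.
      Visit Y.
    Visit D.
  Visit V.
Visit A.
Full post-order sequence: X, Z, C, G, F, P, W, J, Y, D, V, A.

2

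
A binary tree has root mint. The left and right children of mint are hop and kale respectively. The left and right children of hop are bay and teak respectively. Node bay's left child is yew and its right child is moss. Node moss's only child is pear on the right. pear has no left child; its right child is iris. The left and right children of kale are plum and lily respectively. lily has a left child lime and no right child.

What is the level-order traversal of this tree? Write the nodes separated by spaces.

Level-order visits nodes level by level from the root, left to right within each level.
Level 0: mint
Level 1: hop, kale
Level 2: bay, teak, plum, lily
Level 3: yew, moss, lime
Level 4: pear
Level 5: iris

mint hop kale bay teak plum lily yew moss lime pear iris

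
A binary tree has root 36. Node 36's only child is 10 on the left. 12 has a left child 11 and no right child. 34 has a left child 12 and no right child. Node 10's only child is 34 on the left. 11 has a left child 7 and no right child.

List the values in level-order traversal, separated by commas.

Level-order visits nodes level by level from the root, left to right within each level.
Level 0: 36
Level 1: 10
Level 2: 34
Level 3: 12
Level 4: 11
Level 5: 7

36, 10, 34, 12, 11, 7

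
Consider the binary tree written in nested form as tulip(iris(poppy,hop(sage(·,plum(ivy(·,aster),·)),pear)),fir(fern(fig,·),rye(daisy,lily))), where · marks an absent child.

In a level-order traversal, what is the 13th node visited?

plum

Level-order visits nodes level by level from the root, left to right within each level.
Level 0: tulip
Level 1: iris, fir
Level 2: poppy, hop, fern, rye
Level 3: sage, pear, fig, daisy, lily
Level 4: plum
Level 5: ivy
Level 6: aster
Full level-order sequence: tulip, iris, fir, poppy, hop, fern, rye, sage, pear, fig, daisy, lily, plum, ivy, aster.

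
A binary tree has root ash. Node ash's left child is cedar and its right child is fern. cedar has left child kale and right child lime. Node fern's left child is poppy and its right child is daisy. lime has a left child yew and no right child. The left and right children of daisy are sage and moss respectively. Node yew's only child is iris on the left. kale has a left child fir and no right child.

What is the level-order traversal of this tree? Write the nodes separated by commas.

ash, cedar, fern, kale, lime, poppy, daisy, fir, yew, sage, moss, iris

Level-order visits nodes level by level from the root, left to right within each level.
Level 0: ash
Level 1: cedar, fern
Level 2: kale, lime, poppy, daisy
Level 3: fir, yew, sage, moss
Level 4: iris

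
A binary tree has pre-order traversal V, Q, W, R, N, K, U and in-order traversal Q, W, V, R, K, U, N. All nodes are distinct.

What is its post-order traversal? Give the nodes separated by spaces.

W Q U K N R V

The first element of pre-order is the root; it splits in-order into left and right subtrees.
Root V: left subtree has 2 nodes {Q, W}, right has 4 {R, K, U, N}.
  Root Q: left subtree has 0 nodes { }, right has 1 {W}.
  Root R: left subtree has 0 nodes { }, right has 3 {K, U, N}.
    Root N: left subtree has 2 nodes {K, U}, right has 0 { }.
      Root K: left subtree has 0 nodes { }, right has 1 {U}.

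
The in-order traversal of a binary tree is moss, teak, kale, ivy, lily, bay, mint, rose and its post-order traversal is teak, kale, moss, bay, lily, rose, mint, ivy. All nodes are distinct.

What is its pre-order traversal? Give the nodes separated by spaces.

ivy moss kale teak mint lily bay rose

The last element of post-order is the root; it splits in-order into left and right subtrees.
Root ivy: left subtree has 3 nodes {moss, teak, kale}, right has 4 {lily, bay, mint, rose}.
  Root moss: left subtree has 0 nodes { }, right has 2 {teak, kale}.
    Root kale: left subtree has 1 node {teak}, right has 0 { }.
  Root mint: left subtree has 2 nodes {lily, bay}, right has 1 {rose}.
    Root lily: left subtree has 0 nodes { }, right has 1 {bay}.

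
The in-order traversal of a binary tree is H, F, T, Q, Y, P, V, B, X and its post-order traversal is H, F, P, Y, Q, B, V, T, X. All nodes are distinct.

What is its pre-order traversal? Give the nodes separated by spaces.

The last element of post-order is the root; it splits in-order into left and right subtrees.
Root X: left subtree has 8 nodes {H, F, T, Q, Y, P, V, B}, right has 0 { }.
  Root T: left subtree has 2 nodes {H, F}, right has 5 {Q, Y, P, V, B}.
    Root F: left subtree has 1 node {H}, right has 0 { }.
    Root V: left subtree has 3 nodes {Q, Y, P}, right has 1 {B}.
      Root Q: left subtree has 0 nodes { }, right has 2 {Y, P}.
        Root Y: left subtree has 0 nodes { }, right has 1 {P}.

X T F H V Q Y P B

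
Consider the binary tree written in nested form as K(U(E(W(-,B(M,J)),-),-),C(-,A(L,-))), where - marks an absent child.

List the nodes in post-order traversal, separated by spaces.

Post-order visits the left subtree, then the right subtree, then the node.
At K: go left to U.
  At U: go left to E.
    At E: go left to W.
      At W: no left child.
      At W: go right to B.
        At B: go left to M.
          M is a leaf — visit M.
        At B: go right to J.
          J is a leaf — visit J.
        Visit B.
      Visit W.
    At E: no right child.
    Visit E.
  At U: no right child.
  Visit U.
At K: go right to C.
  At C: no left child.
  At C: go right to A.
    At A: go left to L.
      L is a leaf — visit L.
    At A: no right child.
    Visit A.
  Visit C.
Visit K.

M J B W E U L A C K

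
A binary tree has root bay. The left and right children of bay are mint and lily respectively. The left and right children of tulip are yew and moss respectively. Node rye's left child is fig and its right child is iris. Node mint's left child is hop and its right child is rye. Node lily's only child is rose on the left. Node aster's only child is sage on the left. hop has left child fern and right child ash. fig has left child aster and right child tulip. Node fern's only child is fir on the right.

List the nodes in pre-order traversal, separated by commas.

bay, mint, hop, fern, fir, ash, rye, fig, aster, sage, tulip, yew, moss, iris, lily, rose

Pre-order visits the node, then its left subtree, then its right subtree.
Visit bay.
At bay: go left to mint.
  Visit mint.
  At mint: go left to hop.
    Visit hop.
    At hop: go left to fern.
      Visit fern.
      At fern: no left child.
      At fern: go right to fir.
        fir is a leaf — visit fir.
    At hop: go right to ash.
      ash is a leaf — visit ash.
  At mint: go right to rye.
    Visit rye.
    At rye: go left to fig.
      Visit fig.
      At fig: go left to aster.
        Visit aster.
        At aster: go left to sage.
          sage is a leaf — visit sage.
        At aster: no right child.
      At fig: go right to tulip.
        Visit tulip.
        At tulip: go left to yew.
          yew is a leaf — visit yew.
        At tulip: go right to moss.
          moss is a leaf — visit moss.
    At rye: go right to iris.
      iris is a leaf — visit iris.
At bay: go right to lily.
  Visit lily.
  At lily: go left to rose.
    rose is a leaf — visit rose.
  At lily: no right child.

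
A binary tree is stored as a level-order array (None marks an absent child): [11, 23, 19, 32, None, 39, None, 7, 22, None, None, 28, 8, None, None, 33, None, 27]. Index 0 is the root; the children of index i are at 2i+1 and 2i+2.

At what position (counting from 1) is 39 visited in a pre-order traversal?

9

Pre-order visits the node, then its left subtree, then its right subtree.
Visit 11.
At 11: go left to 23.
  Visit 23.
  At 23: go left to 32.
    Visit 32.
    At 32: go left to 7.
      Visit 7.
      At 7: go left to 33.
        33 is a leaf — visit 33.
      At 7: no right child.
    At 32: go right to 22.
      Visit 22.
      At 22: go left to 27.
        27 is a leaf — visit 27.
      At 22: no right child.
  At 23: no right child.
At 11: go right to 19.
  Visit 19.
  At 19: go left to 39.
    Visit 39.
    At 39: go left to 28.
      28 is a leaf — visit 28.
    At 39: go right to 8.
      8 is a leaf — visit 8.
  At 19: no right child.
Full pre-order sequence: 11, 23, 32, 7, 33, 22, 27, 19, 39, 28, 8.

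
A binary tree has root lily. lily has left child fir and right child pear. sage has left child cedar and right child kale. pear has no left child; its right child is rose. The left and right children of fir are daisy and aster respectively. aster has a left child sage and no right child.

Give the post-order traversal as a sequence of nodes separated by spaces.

Post-order visits the left subtree, then the right subtree, then the node.
At lily: go left to fir.
  At fir: go left to daisy.
    daisy is a leaf — visit daisy.
  At fir: go right to aster.
    At aster: go left to sage.
      At sage: go left to cedar.
        cedar is a leaf — visit cedar.
      At sage: go right to kale.
        kale is a leaf — visit kale.
      Visit sage.
    At aster: no right child.
    Visit aster.
  Visit fir.
At lily: go right to pear.
  At pear: no left child.
  At pear: go right to rose.
    rose is a leaf — visit rose.
  Visit pear.
Visit lily.

daisy cedar kale sage aster fir rose pear lily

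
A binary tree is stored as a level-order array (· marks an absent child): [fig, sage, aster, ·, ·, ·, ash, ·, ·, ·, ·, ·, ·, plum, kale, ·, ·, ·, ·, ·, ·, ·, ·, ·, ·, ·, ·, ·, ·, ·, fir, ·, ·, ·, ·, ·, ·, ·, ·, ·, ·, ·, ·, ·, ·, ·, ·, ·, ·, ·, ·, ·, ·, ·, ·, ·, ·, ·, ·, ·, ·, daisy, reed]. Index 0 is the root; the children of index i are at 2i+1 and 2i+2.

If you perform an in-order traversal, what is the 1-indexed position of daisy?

7

In-order visits the left subtree, then the node, then the right subtree.
At fig: go left to sage.
  sage is a leaf — visit sage.
Visit fig.
At fig: go right to aster.
  At aster: no left child.
  Visit aster.
  At aster: go right to ash.
    At ash: go left to plum.
      plum is a leaf — visit plum.
    Visit ash.
    At ash: go right to kale.
      At kale: no left child.
      Visit kale.
      At kale: go right to fir.
        At fir: go left to daisy.
          daisy is a leaf — visit daisy.
        Visit fir.
        At fir: go right to reed.
          reed is a leaf — visit reed.
Full in-order sequence: sage, fig, aster, plum, ash, kale, daisy, fir, reed.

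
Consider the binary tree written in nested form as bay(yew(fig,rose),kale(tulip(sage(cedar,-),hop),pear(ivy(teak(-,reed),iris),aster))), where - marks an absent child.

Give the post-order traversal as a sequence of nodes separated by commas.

fig, rose, yew, cedar, sage, hop, tulip, reed, teak, iris, ivy, aster, pear, kale, bay

Post-order visits the left subtree, then the right subtree, then the node.
At bay: go left to yew.
  At yew: go left to fig.
    fig is a leaf — visit fig.
  At yew: go right to rose.
    rose is a leaf — visit rose.
  Visit yew.
At bay: go right to kale.
  At kale: go left to tulip.
    At tulip: go left to sage.
      At sage: go left to cedar.
        cedar is a leaf — visit cedar.
      At sage: no right child.
      Visit sage.
    At tulip: go right to hop.
      hop is a leaf — visit hop.
    Visit tulip.
  At kale: go right to pear.
    At pear: go left to ivy.
      At ivy: go left to teak.
        At teak: no left child.
        At teak: go right to reed.
          reed is a leaf — visit reed.
        Visit teak.
      At ivy: go right to iris.
        iris is a leaf — visit iris.
      Visit ivy.
    At pear: go right to aster.
      aster is a leaf — visit aster.
    Visit pear.
  Visit kale.
Visit bay.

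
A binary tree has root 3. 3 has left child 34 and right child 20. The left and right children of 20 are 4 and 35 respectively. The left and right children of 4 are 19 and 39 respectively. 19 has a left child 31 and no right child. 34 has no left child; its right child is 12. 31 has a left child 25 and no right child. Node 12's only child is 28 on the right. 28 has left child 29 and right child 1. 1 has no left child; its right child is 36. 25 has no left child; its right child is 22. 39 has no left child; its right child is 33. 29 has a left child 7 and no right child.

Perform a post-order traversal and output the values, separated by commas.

7, 29, 36, 1, 28, 12, 34, 22, 25, 31, 19, 33, 39, 4, 35, 20, 3

Post-order visits the left subtree, then the right subtree, then the node.
At 3: go left to 34.
  At 34: no left child.
  At 34: go right to 12.
    At 12: no left child.
    At 12: go right to 28.
      At 28: go left to 29.
        At 29: go left to 7.
          7 is a leaf — visit 7.
        At 29: no right child.
        Visit 29.
      At 28: go right to 1.
        At 1: no left child.
        At 1: go right to 36.
          36 is a leaf — visit 36.
        Visit 1.
      Visit 28.
    Visit 12.
  Visit 34.
At 3: go right to 20.
  At 20: go left to 4.
    At 4: go left to 19.
      At 19: go left to 31.
        At 31: go left to 25.
          At 25: no left child.
          At 25: go right to 22.
            22 is a leaf — visit 22.
          Visit 25.
        At 31: no right child.
        Visit 31.
      At 19: no right child.
      Visit 19.
    At 4: go right to 39.
      At 39: no left child.
      At 39: go right to 33.
        33 is a leaf — visit 33.
      Visit 39.
    Visit 4.
  At 20: go right to 35.
    35 is a leaf — visit 35.
  Visit 20.
Visit 3.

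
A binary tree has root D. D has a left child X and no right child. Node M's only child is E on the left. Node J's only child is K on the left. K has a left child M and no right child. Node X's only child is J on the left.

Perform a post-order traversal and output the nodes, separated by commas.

E, M, K, J, X, D

Post-order visits the left subtree, then the right subtree, then the node.
At D: go left to X.
  At X: go left to J.
    At J: go left to K.
      At K: go left to M.
        At M: go left to E.
          E is a leaf — visit E.
        At M: no right child.
        Visit M.
      At K: no right child.
      Visit K.
    At J: no right child.
    Visit J.
  At X: no right child.
  Visit X.
At D: no right child.
Visit D.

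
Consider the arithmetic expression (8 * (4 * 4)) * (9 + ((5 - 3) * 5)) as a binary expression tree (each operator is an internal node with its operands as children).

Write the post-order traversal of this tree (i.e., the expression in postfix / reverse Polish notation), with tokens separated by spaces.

8 4 4 * * 9 5 3 - 5 * + *

Post-order on an expression tree gives postfix notation: for each operator, emit left operand, right operand, then the operator.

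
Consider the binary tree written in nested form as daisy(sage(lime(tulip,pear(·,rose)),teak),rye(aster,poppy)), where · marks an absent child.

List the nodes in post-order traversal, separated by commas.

tulip, rose, pear, lime, teak, sage, aster, poppy, rye, daisy

Post-order visits the left subtree, then the right subtree, then the node.
At daisy: go left to sage.
  At sage: go left to lime.
    At lime: go left to tulip.
      tulip is a leaf — visit tulip.
    At lime: go right to pear.
      At pear: no left child.
      At pear: go right to rose.
        rose is a leaf — visit rose.
      Visit pear.
    Visit lime.
  At sage: go right to teak.
    teak is a leaf — visit teak.
  Visit sage.
At daisy: go right to rye.
  At rye: go left to aster.
    aster is a leaf — visit aster.
  At rye: go right to poppy.
    poppy is a leaf — visit poppy.
  Visit rye.
Visit daisy.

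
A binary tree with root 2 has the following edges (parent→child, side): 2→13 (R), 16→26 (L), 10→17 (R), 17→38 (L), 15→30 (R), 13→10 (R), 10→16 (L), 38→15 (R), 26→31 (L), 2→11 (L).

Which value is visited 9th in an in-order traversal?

15

In-order visits the left subtree, then the node, then the right subtree.
At 2: go left to 11.
  11 is a leaf — visit 11.
Visit 2.
At 2: go right to 13.
  At 13: no left child.
  Visit 13.
  At 13: go right to 10.
    At 10: go left to 16.
      At 16: go left to 26.
        At 26: go left to 31.
          31 is a leaf — visit 31.
        Visit 26.
        At 26: no right child.
      Visit 16.
      At 16: no right child.
    Visit 10.
    At 10: go right to 17.
      At 17: go left to 38.
        At 38: no left child.
        Visit 38.
        At 38: go right to 15.
          At 15: no left child.
          Visit 15.
          At 15: go right to 30.
            30 is a leaf — visit 30.
      Visit 17.
      At 17: no right child.
Full in-order sequence: 11, 2, 13, 31, 26, 16, 10, 38, 15, 30, 17.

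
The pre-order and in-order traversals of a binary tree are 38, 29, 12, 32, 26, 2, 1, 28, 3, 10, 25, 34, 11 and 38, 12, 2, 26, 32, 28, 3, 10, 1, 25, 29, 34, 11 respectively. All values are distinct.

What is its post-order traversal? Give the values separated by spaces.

The first element of pre-order is the root; it splits in-order into left and right subtrees.
Root 38: left subtree has 0 nodes { }, right has 12 {12, 2, 26, 32, 28, 3, 10, 1, 25, 29, 34, 11}.
  Root 29: left subtree has 9 nodes {12, 2, 26, 32, 28, 3, 10, 1, 25}, right has 2 {34, 11}.
    Root 12: left subtree has 0 nodes { }, right has 8 {2, 26, 32, 28, 3, 10, 1, 25}.
      Root 32: left subtree has 2 nodes {2, 26}, right has 5 {28, 3, 10, 1, 25}.
        Root 26: left subtree has 1 node {2}, right has 0 { }.
        Root 1: left subtree has 3 nodes {28, 3, 10}, right has 1 {25}.
          Root 28: left subtree has 0 nodes { }, right has 2 {3, 10}.
            Root 3: left subtree has 0 nodes { }, right has 1 {10}.
    Root 34: left subtree has 0 nodes { }, right has 1 {11}.

2 26 10 3 28 25 1 32 12 11 34 29 38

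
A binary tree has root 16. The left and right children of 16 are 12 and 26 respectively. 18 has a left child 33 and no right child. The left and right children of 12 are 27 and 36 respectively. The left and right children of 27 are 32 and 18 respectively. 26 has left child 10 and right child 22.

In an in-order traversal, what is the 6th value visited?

36

In-order visits the left subtree, then the node, then the right subtree.
At 16: go left to 12.
  At 12: go left to 27.
    At 27: go left to 32.
      32 is a leaf — visit 32.
    Visit 27.
    At 27: go right to 18.
      At 18: go left to 33.
        33 is a leaf — visit 33.
      Visit 18.
      At 18: no right child.
  Visit 12.
  At 12: go right to 36.
    36 is a leaf — visit 36.
Visit 16.
At 16: go right to 26.
  At 26: go left to 10.
    10 is a leaf — visit 10.
  Visit 26.
  At 26: go right to 22.
    22 is a leaf — visit 22.
Full in-order sequence: 32, 27, 33, 18, 12, 36, 16, 10, 26, 22.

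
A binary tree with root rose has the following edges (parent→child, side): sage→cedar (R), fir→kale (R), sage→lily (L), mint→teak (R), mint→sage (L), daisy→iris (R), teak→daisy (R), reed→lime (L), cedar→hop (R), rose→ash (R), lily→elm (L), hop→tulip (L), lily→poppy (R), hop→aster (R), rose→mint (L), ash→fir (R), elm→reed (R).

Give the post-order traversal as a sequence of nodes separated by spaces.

Post-order visits the left subtree, then the right subtree, then the node.
At rose: go left to mint.
  At mint: go left to sage.
    At sage: go left to lily.
      At lily: go left to elm.
        At elm: no left child.
        At elm: go right to reed.
          At reed: go left to lime.
            lime is a leaf — visit lime.
          At reed: no right child.
          Visit reed.
        Visit elm.
      At lily: go right to poppy.
        poppy is a leaf — visit poppy.
      Visit lily.
    At sage: go right to cedar.
      At cedar: no left child.
      At cedar: go right to hop.
        At hop: go left to tulip.
          tulip is a leaf — visit tulip.
        At hop: go right to aster.
          aster is a leaf — visit aster.
        Visit hop.
      Visit cedar.
    Visit sage.
  At mint: go right to teak.
    At teak: no left child.
    At teak: go right to daisy.
      At daisy: no left child.
      At daisy: go right to iris.
        iris is a leaf — visit iris.
      Visit daisy.
    Visit teak.
  Visit mint.
At rose: go right to ash.
  At ash: no left child.
  At ash: go right to fir.
    At fir: no left child.
    At fir: go right to kale.
      kale is a leaf — visit kale.
    Visit fir.
  Visit ash.
Visit rose.

lime reed elm poppy lily tulip aster hop cedar sage iris daisy teak mint kale fir ash rose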